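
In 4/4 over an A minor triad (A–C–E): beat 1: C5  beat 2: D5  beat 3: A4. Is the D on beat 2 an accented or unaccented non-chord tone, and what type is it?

The harmony at that moment is A minor triad (A, C, E); D5 is not a chord tone.
It is approached by step up from C5 and left by leap down to A4.
Step in, leap out — an escape tone.
It falls on a weak beat, so it is unaccented.

Unaccented escape tone.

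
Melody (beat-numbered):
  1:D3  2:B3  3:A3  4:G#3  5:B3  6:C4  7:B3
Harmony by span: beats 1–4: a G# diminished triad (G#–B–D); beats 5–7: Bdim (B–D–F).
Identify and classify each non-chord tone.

A3 (beat 3) — passing tone; C4 (beat 6) — neighbor tone.

The harmony at that moment is G# diminished triad (G#, B, D); A3 is not a chord tone.
It is approached by step down from B3 and left by step down to G#3.
Step in, step out in the same direction — a passing tone.
The harmony at that moment is B diminished triad (B, D, F); C4 is not a chord tone.
It is approached by step up from B3 and left by step down to B3.
Step away and step back to the same note — a neighbor tone (upper neighbor).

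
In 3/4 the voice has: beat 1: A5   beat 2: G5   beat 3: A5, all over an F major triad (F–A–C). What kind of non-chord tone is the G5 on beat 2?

The harmony at that moment is F major triad (F, A, C); G5 is not a chord tone.
It is approached by step down from A5 and left by step up to A5.
Step away and step back to the same note — a neighbor tone (lower neighbor).

Lower neighbor tone.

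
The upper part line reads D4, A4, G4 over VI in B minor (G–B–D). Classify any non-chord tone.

A4 is an appoggiatura.

The harmony at that moment is G major triad (G, B, D); A4 is not a chord tone.
It is approached by leap up from D4 and left by step down to G4.
Leap in, step out — an appoggiatura.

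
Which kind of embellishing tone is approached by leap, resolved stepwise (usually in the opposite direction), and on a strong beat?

Approach: by leap. Departure: by step. Metric position: strong.
Leap in, step out, in a metrically strong position — an appoggiatura. (It is the mirror image of the escape tone, which steps in and leaps out from a weak position.)

Appoggiatura.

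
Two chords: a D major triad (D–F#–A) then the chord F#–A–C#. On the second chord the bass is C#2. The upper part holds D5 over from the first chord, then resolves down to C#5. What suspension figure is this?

At the second chord the bass is C#2. The suspended D5 lies a ninth above the bass; after resolving down by step to C#5, the interval above the bass becomes an octave.
Suspension figures are named by those two intervals: 9–8.

9–8 suspension.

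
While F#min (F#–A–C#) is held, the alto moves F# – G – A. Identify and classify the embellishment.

G is a passing tone.

The harmony at that moment is F# minor triad (F#, A, C#); G is not a chord tone.
It is approached by step up from F# and left by step up to A.
Step in, step out in the same direction — a passing tone.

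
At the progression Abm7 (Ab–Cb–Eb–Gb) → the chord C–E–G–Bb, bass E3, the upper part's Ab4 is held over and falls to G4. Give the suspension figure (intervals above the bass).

4–3 suspension.

At the second chord the bass is E3. The suspended Ab4 lies a fourth above the bass; after resolving down by step to G4, the interval above the bass becomes a third.
Suspension figures are named by those two intervals: 4–3.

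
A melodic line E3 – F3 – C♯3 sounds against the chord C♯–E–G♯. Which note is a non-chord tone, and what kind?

The harmony at that moment is C♯ minor triad (C♯, E, G♯); F3 is not a chord tone.
It is approached by step up from E3 and left by leap down to C♯3.
Step in, leap out — an escape tone.

F3 is an escape tone.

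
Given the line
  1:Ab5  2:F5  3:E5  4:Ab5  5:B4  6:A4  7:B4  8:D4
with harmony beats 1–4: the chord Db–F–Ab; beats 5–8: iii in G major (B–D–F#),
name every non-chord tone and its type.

E5 (beat 3) — escape tone; A4 (beat 6) — neighbor tone.

The harmony at that moment is Db major triad (Db, F, Ab); E5 is not a chord tone.
It is approached by step down from F5 and left by leap up to Ab5.
Step in, leap out — an escape tone.
The harmony at that moment is B minor triad (B, D, F#); A4 is not a chord tone.
It is approached by step down from B4 and left by step up to B4.
Step away and step back to the same note — a neighbor tone (lower neighbor).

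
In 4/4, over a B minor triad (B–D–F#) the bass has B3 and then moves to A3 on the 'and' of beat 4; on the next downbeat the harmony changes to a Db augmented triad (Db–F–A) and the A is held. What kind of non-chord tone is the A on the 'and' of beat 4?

The harmony at that moment is B minor triad (B, D, F#); A3 is not a chord tone.
It is approached by step down from B3 and then sustained as the same pitch into the next harmony.
Arriving early and becoming a chord tone when the harmony changes — an anticipation.

Anticipation.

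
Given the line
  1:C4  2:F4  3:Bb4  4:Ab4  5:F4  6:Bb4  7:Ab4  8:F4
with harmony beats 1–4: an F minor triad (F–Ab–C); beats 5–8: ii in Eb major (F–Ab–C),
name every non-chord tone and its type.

The harmony at that moment is F minor triad (F, Ab, C); Bb4 is not a chord tone.
It is approached by leap up from F4 and left by step down to Ab4.
Leap in, step out — an appoggiatura.
The harmony at that moment is F minor triad (F, Ab, C); Bb4 is not a chord tone.
It is approached by leap up from F4 and left by step down to Ab4.
Leap in, step out — an appoggiatura.

Bb4 (beat 3) — appoggiatura; Bb4 (beat 6) — appoggiatura.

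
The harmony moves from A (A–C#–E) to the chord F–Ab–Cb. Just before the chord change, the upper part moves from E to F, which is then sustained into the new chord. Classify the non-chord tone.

F is an anticipation.

The harmony at that moment is A major triad (A, C#, E); F is not a chord tone.
It is approached by step up from E and then sustained as the same pitch into the next harmony.
Arriving early and becoming a chord tone when the harmony changes — an anticipation.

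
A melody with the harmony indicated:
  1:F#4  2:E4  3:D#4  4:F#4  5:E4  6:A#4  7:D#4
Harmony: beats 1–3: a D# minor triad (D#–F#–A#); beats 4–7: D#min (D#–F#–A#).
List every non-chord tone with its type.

E4 (beat 2) — passing tone; E4 (beat 5) — escape tone.

The harmony at that moment is D# minor triad (D#, F#, A#); E4 is not a chord tone.
It is approached by step down from F#4 and left by step down to D#4.
Step in, step out in the same direction — a passing tone.
The harmony at that moment is D# minor triad (D#, F#, A#); E4 is not a chord tone.
It is approached by step down from F#4 and left by leap up to A#4.
Step in, leap out — an escape tone.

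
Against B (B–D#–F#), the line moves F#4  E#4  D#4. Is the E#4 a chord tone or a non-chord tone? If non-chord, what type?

Non-chord tone — a passing tone.

The harmony at that moment is B major triad (B, D#, F#); E#4 is not a chord tone.
It is approached by step down from F#4 and left by step down to D#4.
Step in, step out in the same direction — a passing tone.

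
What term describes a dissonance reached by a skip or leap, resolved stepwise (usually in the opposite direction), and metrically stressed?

Approach: by leap. Departure: by step. Metric position: strong.
Leap in, step out, in a metrically strong position — an appoggiatura. (It is the mirror image of the escape tone, which steps in and leaps out from a weak position.)

Appoggiatura.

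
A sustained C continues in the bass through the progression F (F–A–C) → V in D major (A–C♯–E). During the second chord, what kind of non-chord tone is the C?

Pedal tone (pedal point).

The harmony at that moment is A major triad (A, C♯, E); C is not a chord tone.
It is held over (the same pitch as the preceding C) and then sustained as the same pitch into the next harmony.
Sustained through a change of harmony — a pedal tone.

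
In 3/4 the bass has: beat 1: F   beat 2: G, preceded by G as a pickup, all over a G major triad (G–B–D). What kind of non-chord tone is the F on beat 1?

The harmony at that moment is G major triad (G, B, D); F is not a chord tone.
It is approached by step down from G and left by step up to G.
Step away and step back to the same note — a neighbor tone (lower neighbor).

Lower neighbor tone.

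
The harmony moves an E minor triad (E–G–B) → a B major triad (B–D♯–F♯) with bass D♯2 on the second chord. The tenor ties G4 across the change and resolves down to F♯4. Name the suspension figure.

At the second chord the bass is D♯2. The suspended G4 lies a fourth above the bass; after resolving down by step to F♯4, the interval above the bass becomes a third.
Suspension figures are named by those two intervals: 4–3.

4–3 suspension.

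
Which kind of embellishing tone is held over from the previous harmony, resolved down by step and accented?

Approach: by preparation — the pitch is first a chord tone, then held (tied or repeated) while the harmony changes under it. Departure: down by step. Metric position: strong.
A prepared dissonance that resolves downward by step — a suspension. (The same figure resolving upward would be a retardation.)

Suspension.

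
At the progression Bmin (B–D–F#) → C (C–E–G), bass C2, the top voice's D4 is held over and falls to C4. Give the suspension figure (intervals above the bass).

At the second chord the bass is C2. The suspended D4 lies a ninth above the bass; after resolving down by step to C4, the interval above the bass becomes an octave.
Suspension figures are named by those two intervals: 9–8.

9–8 suspension.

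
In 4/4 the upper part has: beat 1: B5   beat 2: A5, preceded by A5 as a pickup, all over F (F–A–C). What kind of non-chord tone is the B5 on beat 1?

The harmony at that moment is F major triad (F, A, C); B5 is not a chord tone.
It is approached by step up from A5 and left by step down to A5.
Step away and step back to the same note — a neighbor tone (upper neighbor).

Upper neighbor tone.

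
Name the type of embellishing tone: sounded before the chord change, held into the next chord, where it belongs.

Approach: ahead of the chord change (typically by step), so it is dissonant against the current harmony. Departure: none — the same pitch is restated or held and is a chord tone of the new harmony.
Dissonant first, consonant once the harmony catches up: the note simply arrives early — an anticipation. (The reverse timing, consonant first and dissonant after the change, would be a suspension or retardation.)

Anticipation.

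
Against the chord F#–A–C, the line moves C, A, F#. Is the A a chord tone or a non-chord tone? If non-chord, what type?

Chord tone (the third of F# diminished triad).

F# diminished triad contains F#, A, C; A is the third, so it is a chord tone.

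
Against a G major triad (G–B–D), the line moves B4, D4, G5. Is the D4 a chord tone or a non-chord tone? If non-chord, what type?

G major triad contains G, B, D; D is the fifth, so it is a chord tone.

Chord tone (the fifth of G major triad).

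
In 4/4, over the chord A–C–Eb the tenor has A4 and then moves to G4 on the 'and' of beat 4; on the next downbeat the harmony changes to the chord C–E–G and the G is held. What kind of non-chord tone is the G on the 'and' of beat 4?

The harmony at that moment is A diminished triad (A, C, Eb); G4 is not a chord tone.
It is approached by step down from A4 and then sustained as the same pitch into the next harmony.
Arriving early and becoming a chord tone when the harmony changes — an anticipation.

Anticipation.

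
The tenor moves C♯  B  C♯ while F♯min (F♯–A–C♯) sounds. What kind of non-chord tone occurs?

The harmony at that moment is F♯ minor triad (F♯, A, C♯); B is not a chord tone.
It is approached by step down from C♯ and left by step up to C♯.
Step away and step back to the same note — a neighbor tone (lower neighbor).

B is a neighbor tone.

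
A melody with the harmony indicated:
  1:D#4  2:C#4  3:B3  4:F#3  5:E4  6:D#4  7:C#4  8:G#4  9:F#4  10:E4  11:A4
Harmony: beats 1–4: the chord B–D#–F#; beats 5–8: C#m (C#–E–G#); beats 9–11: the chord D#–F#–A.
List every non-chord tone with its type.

C#4 (beat 2) — passing tone; D#4 (beat 6) — passing tone; E4 (beat 10) — escape tone.

The harmony at that moment is B major triad (B, D#, F#); C#4 is not a chord tone.
It is approached by step down from D#4 and left by step down to B3.
Step in, step out in the same direction — a passing tone.
The harmony at that moment is C# minor triad (C#, E, G#); D#4 is not a chord tone.
It is approached by step down from E4 and left by step down to C#4.
Step in, step out in the same direction — a passing tone.
The harmony at that moment is D# diminished triad (D#, F#, A); E4 is not a chord tone.
It is approached by step down from F#4 and left by leap up to A4.
Step in, leap out — an escape tone.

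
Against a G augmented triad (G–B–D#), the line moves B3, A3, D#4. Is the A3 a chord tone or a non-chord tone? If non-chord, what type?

The harmony at that moment is G augmented triad (G, B, D#); A3 is not a chord tone.
It is approached by step down from B3 and left by leap up to D#4.
Step in, leap out — an escape tone.

Non-chord tone — an escape tone.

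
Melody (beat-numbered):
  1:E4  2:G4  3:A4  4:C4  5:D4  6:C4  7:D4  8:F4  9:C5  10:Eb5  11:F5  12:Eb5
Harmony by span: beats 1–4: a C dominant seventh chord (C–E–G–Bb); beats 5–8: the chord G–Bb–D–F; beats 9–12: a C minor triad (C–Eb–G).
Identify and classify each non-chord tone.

The harmony at that moment is C dominant seventh chord (C, E, G, Bb); A4 is not a chord tone.
It is approached by step up from G4 and left by leap down to C4.
Step in, leap out — an escape tone.
The harmony at that moment is G minor seventh chord (G, Bb, D, F); C4 is not a chord tone.
It is approached by step down from D4 and left by step up to D4.
Step away and step back to the same note — a neighbor tone (lower neighbor).
The harmony at that moment is C minor triad (C, Eb, G); F5 is not a chord tone.
It is approached by step up from Eb5 and left by step down to Eb5.
Step away and step back to the same note — a neighbor tone (upper neighbor).

A4 (beat 3) — escape tone; C4 (beat 6) — neighbor tone; F5 (beat 11) — neighbor tone.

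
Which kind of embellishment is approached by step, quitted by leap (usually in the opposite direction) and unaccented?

Approach: by step. Departure: by leap. Metric position: weak.
Step in, leap out, from a weak position — an escape tone (échappée). (It is the mirror image of the appoggiatura, which leaps in and steps out on a strong beat.)

Escape tone.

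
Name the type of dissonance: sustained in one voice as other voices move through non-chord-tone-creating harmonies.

Pedal tone.

Approach: none. Departure: none — a single pitch is sustained while the chords change around it, passing through harmonies that do not contain it.
No melodic motion at all; the dissonance is created entirely by the moving harmonies against the stationary note — a pedal tone (pedal point).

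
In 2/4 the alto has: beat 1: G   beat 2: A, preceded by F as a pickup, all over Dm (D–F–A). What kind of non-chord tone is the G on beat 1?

Passing tone.

The harmony at that moment is D minor triad (D, F, A); G is not a chord tone.
It is approached by step up from F and left by step up to A.
Step in, step out in the same direction — a passing tone.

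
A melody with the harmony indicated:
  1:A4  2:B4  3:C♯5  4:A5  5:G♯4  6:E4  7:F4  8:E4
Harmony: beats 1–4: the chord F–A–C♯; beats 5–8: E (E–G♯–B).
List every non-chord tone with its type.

B4 (beat 2) — passing tone; F4 (beat 7) — neighbor tone.

The harmony at that moment is F augmented triad (F, A, C♯); B4 is not a chord tone.
It is approached by step up from A4 and left by step up to C♯5.
Step in, step out in the same direction — a passing tone.
The harmony at that moment is E major triad (E, G♯, B); F4 is not a chord tone.
It is approached by step up from E4 and left by step down to E4.
Step away and step back to the same note — a neighbor tone (upper neighbor).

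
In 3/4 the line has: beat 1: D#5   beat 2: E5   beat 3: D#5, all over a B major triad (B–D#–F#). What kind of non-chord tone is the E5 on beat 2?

Upper neighbor tone.

The harmony at that moment is B major triad (B, D#, F#); E5 is not a chord tone.
It is approached by step up from D#5 and left by step down to D#5.
Step away and step back to the same note — a neighbor tone (upper neighbor).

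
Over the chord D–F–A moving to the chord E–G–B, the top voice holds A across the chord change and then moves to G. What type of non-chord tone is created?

A is a suspension.

The harmony at that moment is E minor triad (E, G, B); A is not a chord tone.
It is held over (the same pitch as the preceding A) and left by step down to G.
Held over from the previous chord and resolving down by step — a suspension.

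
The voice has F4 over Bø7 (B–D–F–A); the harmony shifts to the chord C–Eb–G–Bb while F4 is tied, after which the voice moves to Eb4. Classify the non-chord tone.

F4 is a suspension.

The harmony at that moment is C minor seventh chord (C, Eb, G, Bb); F4 is not a chord tone.
It is held over (the same pitch as the preceding F4) and left by step down to Eb4.
Held over from the previous chord and resolving down by step — a suspension.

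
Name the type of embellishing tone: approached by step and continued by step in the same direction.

Passing tone.

Approach: by step. Departure: by step, continuing in the same direction.
Stepwise on both sides with no change of direction means the note fills in the space between two different chord tones — a passing tone. (Had it turned back to its starting note it would be a neighbor tone instead.)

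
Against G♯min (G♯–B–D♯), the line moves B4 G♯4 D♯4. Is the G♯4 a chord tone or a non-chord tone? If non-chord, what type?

G# minor triad contains G♯, B, D♯; G♯ is the root, so it is a chord tone.

Chord tone (the root of G# minor triad).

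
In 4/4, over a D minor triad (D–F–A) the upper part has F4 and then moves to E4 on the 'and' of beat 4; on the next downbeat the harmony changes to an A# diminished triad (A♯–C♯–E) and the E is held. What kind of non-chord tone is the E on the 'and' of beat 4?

Anticipation.

The harmony at that moment is D minor triad (D, F, A); E4 is not a chord tone.
It is approached by step down from F4 and then sustained as the same pitch into the next harmony.
Arriving early and becoming a chord tone when the harmony changes — an anticipation.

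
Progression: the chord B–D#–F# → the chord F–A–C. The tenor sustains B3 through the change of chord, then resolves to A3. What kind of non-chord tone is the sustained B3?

The harmony at that moment is F major triad (F, A, C); B3 is not a chord tone.
It is held over (the same pitch as the preceding B3) and left by step down to A3.
Held over from the previous chord and resolving down by step — a suspension.

B3 is a suspension.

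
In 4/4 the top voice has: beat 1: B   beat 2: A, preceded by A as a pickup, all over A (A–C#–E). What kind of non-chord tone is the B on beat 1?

The harmony at that moment is A major triad (A, C#, E); B is not a chord tone.
It is approached by step up from A and left by step down to A.
Step away and step back to the same note — a neighbor tone (upper neighbor).

Upper neighbor tone.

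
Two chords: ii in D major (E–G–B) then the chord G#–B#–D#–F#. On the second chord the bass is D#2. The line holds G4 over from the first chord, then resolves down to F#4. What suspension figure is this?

4–3 suspension.

At the second chord the bass is D#2. The suspended G4 lies a fourth above the bass; after resolving down by step to F#4, the interval above the bass becomes a third.
Suspension figures are named by those two intervals: 4–3.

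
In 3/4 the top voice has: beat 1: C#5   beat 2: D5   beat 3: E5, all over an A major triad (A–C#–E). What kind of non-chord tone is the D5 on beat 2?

The harmony at that moment is A major triad (A, C#, E); D5 is not a chord tone.
It is approached by step up from C#5 and left by step up to E5.
Step in, step out in the same direction — a passing tone.

Passing tone.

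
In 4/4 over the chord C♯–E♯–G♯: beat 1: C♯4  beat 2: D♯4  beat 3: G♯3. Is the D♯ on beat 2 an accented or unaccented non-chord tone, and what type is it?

Unaccented escape tone.

The harmony at that moment is C♯ major triad (C♯, E♯, G♯); D♯4 is not a chord tone.
It is approached by step up from C♯4 and left by leap down to G♯3.
Step in, leap out — an escape tone.
It falls on a weak beat, so it is unaccented.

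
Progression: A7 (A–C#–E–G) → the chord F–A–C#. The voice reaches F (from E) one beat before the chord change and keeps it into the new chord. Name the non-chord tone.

F is an anticipation.

The harmony at that moment is A dominant seventh chord (A, C#, E, G); F is not a chord tone.
It is approached by step up from E and then sustained as the same pitch into the next harmony.
Arriving early and becoming a chord tone when the harmony changes — an anticipation.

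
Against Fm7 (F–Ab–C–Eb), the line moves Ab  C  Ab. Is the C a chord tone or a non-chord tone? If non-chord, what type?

Chord tone (the fifth of F minor seventh chord).

F minor seventh chord contains F, Ab, C, Eb; C is the fifth, so it is a chord tone.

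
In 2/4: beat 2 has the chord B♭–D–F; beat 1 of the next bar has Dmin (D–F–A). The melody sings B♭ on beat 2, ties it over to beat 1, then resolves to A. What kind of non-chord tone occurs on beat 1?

The harmony at that moment is D minor triad (D, F, A); B♭ is not a chord tone.
It is held over (the same pitch as the preceding B♭) and left by step down to A.
Held over from the previous chord and resolving down by step — a suspension.

Suspension.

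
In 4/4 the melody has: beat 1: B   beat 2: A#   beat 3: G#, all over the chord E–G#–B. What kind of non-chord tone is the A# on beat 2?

The harmony at that moment is E major triad (E, G#, B); A# is not a chord tone.
It is approached by step down from B and left by step down to G#.
Step in, step out in the same direction — a passing tone.

Passing tone.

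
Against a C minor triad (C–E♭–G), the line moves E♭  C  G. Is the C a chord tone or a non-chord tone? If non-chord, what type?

Chord tone (the root of C minor triad).

C minor triad contains C, E♭, G; C is the root, so it is a chord tone.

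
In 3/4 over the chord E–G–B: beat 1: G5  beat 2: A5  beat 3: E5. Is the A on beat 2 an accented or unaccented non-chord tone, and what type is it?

Unaccented escape tone.

The harmony at that moment is E minor triad (E, G, B); A5 is not a chord tone.
It is approached by step up from G5 and left by leap down to E5.
Step in, leap out — an escape tone.
It falls on a weak beat, so it is unaccented.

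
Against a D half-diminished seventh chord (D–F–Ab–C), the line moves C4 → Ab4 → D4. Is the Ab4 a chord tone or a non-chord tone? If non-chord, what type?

Chord tone (the fifth of D half-diminished seventh chord).

D half-diminished seventh chord contains D, F, Ab, C; Ab is the fifth, so it is a chord tone.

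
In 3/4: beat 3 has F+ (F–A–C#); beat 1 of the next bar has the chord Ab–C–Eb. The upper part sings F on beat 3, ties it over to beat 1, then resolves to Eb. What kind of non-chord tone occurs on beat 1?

The harmony at that moment is Ab major triad (Ab, C, Eb); F is not a chord tone.
It is held over (the same pitch as the preceding F) and left by step down to Eb.
Held over from the previous chord and resolving down by step — a suspension.

Suspension.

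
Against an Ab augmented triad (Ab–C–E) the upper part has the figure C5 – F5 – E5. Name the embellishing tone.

The harmony at that moment is Ab augmented triad (Ab, C, E); F5 is not a chord tone.
It is approached by leap up from C5 and left by step down to E5.
Leap in, step out — an appoggiatura.

F5 is an appoggiatura.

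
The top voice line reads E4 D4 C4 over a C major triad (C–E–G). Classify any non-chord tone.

D4 is a passing tone.

The harmony at that moment is C major triad (C, E, G); D4 is not a chord tone.
It is approached by step down from E4 and left by step down to C4.
Step in, step out in the same direction — a passing tone.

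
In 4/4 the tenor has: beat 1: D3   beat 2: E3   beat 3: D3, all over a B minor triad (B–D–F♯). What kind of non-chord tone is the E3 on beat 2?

The harmony at that moment is B minor triad (B, D, F♯); E3 is not a chord tone.
It is approached by step up from D3 and left by step down to D3.
Step away and step back to the same note — a neighbor tone (upper neighbor).

Upper neighbor tone.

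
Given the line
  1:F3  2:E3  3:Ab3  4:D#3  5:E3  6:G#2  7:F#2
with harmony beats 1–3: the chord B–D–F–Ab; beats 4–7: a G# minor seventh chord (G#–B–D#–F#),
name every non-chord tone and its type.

The harmony at that moment is B diminished seventh chord (B, D, F, Ab); E3 is not a chord tone.
It is approached by step down from F3 and left by leap up to Ab3.
Step in, leap out — an escape tone.
The harmony at that moment is G# minor seventh chord (G#, B, D#, F#); E3 is not a chord tone.
It is approached by step up from D#3 and left by leap down to G#2.
Step in, leap out — an escape tone.

E3 (beat 2) — escape tone; E3 (beat 5) — escape tone.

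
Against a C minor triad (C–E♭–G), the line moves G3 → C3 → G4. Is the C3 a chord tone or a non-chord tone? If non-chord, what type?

C minor triad contains C, E♭, G; C is the root, so it is a chord tone.

Chord tone (the root of C minor triad).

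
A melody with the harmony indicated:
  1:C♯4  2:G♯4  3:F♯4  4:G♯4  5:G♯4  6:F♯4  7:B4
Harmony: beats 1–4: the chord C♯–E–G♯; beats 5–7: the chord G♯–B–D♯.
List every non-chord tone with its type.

F♯4 (beat 3) — neighbor tone; F♯4 (beat 6) — escape tone.

The harmony at that moment is C♯ minor triad (C♯, E, G♯); F♯4 is not a chord tone.
It is approached by step down from G♯4 and left by step up to G♯4.
Step away and step back to the same note — a neighbor tone (lower neighbor).
The harmony at that moment is G♯ minor triad (G♯, B, D♯); F♯4 is not a chord tone.
It is approached by step down from G♯4 and left by leap up to B4.
Step in, leap out — an escape tone.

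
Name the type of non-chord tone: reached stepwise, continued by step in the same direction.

Passing tone.

Approach: by step. Departure: by step, continuing in the same direction.
Stepwise on both sides with no change of direction means the note fills in the space between two different chord tones — a passing tone. (Had it turned back to its starting note it would be a neighbor tone instead.)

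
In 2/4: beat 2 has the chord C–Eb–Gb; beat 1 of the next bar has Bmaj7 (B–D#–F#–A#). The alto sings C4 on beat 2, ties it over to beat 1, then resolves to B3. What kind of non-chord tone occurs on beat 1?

The harmony at that moment is B major seventh chord (B, D#, F#, A#); C4 is not a chord tone.
It is held over (the same pitch as the preceding C4) and left by step down to B3.
Held over from the previous chord and resolving down by step — a suspension.

Suspension.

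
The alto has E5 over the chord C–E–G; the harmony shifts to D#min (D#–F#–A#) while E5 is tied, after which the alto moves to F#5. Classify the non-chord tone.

E5 is a retardation.

The harmony at that moment is D# minor triad (D#, F#, A#); E5 is not a chord tone.
It is held over (the same pitch as the preceding E5) and left by step up to F#5.
Held over from the previous chord and resolving up by step — a retardation.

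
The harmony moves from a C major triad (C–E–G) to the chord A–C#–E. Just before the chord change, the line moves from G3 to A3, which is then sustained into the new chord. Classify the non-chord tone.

The harmony at that moment is C major triad (C, E, G); A3 is not a chord tone.
It is approached by step up from G3 and then sustained as the same pitch into the next harmony.
Arriving early and becoming a chord tone when the harmony changes — an anticipation.

A3 is an anticipation.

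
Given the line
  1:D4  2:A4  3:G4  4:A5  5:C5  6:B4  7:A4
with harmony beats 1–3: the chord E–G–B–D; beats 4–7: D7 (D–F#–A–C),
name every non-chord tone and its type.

The harmony at that moment is E minor seventh chord (E, G, B, D); A4 is not a chord tone.
It is approached by leap up from D4 and left by step down to G4.
Leap in, step out — an appoggiatura.
The harmony at that moment is D dominant seventh chord (D, F#, A, C); B4 is not a chord tone.
It is approached by step down from C5 and left by step down to A4.
Step in, step out in the same direction — a passing tone.

A4 (beat 2) — appoggiatura; B4 (beat 6) — passing tone.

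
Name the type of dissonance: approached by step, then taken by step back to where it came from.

Neighbor tone.

Approach: by step. Departure: by step in the opposite direction, back to the starting pitch.
Stepwise on both sides but reversing to return to the same chord tone — a neighbor tone. (Had it continued onward in the same direction it would be a passing tone instead.)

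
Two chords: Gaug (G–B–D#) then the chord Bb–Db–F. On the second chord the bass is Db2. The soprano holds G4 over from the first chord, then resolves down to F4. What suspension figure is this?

4–3 suspension.

At the second chord the bass is Db2. The suspended G4 lies a fourth above the bass; after resolving down by step to F4, the interval above the bass becomes a third.
Suspension figures are named by those two intervals: 4–3.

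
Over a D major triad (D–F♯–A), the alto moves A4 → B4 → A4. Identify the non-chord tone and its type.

B4 is a neighbor tone.

The harmony at that moment is D major triad (D, F♯, A); B4 is not a chord tone.
It is approached by step up from A4 and left by step down to A4.
Step away and step back to the same note — a neighbor tone (upper neighbor).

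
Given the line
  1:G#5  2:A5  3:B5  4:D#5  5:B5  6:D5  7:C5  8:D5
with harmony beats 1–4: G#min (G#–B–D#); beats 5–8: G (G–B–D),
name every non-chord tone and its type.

The harmony at that moment is G# minor triad (G#, B, D#); A5 is not a chord tone.
It is approached by step up from G#5 and left by step up to B5.
Step in, step out in the same direction — a passing tone.
The harmony at that moment is G major triad (G, B, D); C5 is not a chord tone.
It is approached by step down from D5 and left by step up to D5.
Step away and step back to the same note — a neighbor tone (lower neighbor).

A5 (beat 2) — passing tone; C5 (beat 7) — neighbor tone.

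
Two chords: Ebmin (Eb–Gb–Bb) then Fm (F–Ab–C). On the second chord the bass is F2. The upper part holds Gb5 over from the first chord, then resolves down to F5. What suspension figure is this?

At the second chord the bass is F2. The suspended Gb5 lies a ninth above the bass; after resolving down by step to F5, the interval above the bass becomes an octave.
Suspension figures are named by those two intervals: 9–8.

9–8 suspension.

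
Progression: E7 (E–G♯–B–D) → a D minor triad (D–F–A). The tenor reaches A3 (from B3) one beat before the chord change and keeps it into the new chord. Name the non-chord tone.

The harmony at that moment is E dominant seventh chord (E, G♯, B, D); A3 is not a chord tone.
It is approached by step down from B3 and then sustained as the same pitch into the next harmony.
Arriving early and becoming a chord tone when the harmony changes — an anticipation.

A3 is an anticipation.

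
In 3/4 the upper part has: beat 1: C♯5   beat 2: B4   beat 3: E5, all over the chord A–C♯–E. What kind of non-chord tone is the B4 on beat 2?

Escape tone.

The harmony at that moment is A major triad (A, C♯, E); B4 is not a chord tone.
It is approached by step down from C♯5 and left by leap up to E5.
Step in, leap out, on a weak beat — an escape tone.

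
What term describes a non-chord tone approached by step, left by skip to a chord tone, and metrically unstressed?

Escape tone.

Approach: by step. Departure: by leap. Metric position: weak.
Step in, leap out, from a weak position — an escape tone (échappée). (It is the mirror image of the appoggiatura, which leaps in and steps out on a strong beat.)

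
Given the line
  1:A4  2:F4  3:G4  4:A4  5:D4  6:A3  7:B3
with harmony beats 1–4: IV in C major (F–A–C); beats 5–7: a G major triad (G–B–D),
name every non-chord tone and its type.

G4 (beat 3) — passing tone; A3 (beat 6) — appoggiatura.

The harmony at that moment is F major triad (F, A, C); G4 is not a chord tone.
It is approached by step up from F4 and left by step up to A4.
Step in, step out in the same direction — a passing tone.
The harmony at that moment is G major triad (G, B, D); A3 is not a chord tone.
It is approached by leap down from D4 and left by step up to B3.
Leap in, step out — an appoggiatura.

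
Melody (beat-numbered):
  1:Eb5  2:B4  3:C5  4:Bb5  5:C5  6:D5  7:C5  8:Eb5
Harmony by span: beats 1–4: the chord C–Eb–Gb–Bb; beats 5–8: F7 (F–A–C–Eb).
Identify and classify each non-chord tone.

The harmony at that moment is C half-diminished seventh chord (C, Eb, Gb, Bb); B4 is not a chord tone.
It is approached by leap down from Eb5 and left by step up to C5.
Leap in, step out — an appoggiatura.
The harmony at that moment is F dominant seventh chord (F, A, C, Eb); D5 is not a chord tone.
It is approached by step up from C5 and left by step down to C5.
Step away and step back to the same note — a neighbor tone (upper neighbor).

B4 (beat 2) — appoggiatura; D5 (beat 6) — neighbor tone.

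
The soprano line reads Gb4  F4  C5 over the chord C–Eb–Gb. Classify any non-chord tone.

The harmony at that moment is C diminished triad (C, Eb, Gb); F4 is not a chord tone.
It is approached by step down from Gb4 and left by leap up to C5.
Step in, leap out — an escape tone.

F4 is an escape tone.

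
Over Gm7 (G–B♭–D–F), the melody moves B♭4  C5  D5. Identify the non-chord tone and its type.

The harmony at that moment is G minor seventh chord (G, B♭, D, F); C5 is not a chord tone.
It is approached by step up from B♭4 and left by step up to D5.
Step in, step out in the same direction — a passing tone.

C5 is a passing tone.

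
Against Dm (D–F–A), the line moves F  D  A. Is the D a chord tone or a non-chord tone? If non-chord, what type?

D minor triad contains D, F, A; D is the root, so it is a chord tone.

Chord tone (the root of D minor triad).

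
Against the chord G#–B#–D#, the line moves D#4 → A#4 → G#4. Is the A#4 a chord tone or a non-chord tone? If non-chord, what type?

The harmony at that moment is G# major triad (G#, B#, D#); A#4 is not a chord tone.
It is approached by leap up from D#4 and left by step down to G#4.
Leap in, step out — an appoggiatura.

Non-chord tone — an appoggiatura.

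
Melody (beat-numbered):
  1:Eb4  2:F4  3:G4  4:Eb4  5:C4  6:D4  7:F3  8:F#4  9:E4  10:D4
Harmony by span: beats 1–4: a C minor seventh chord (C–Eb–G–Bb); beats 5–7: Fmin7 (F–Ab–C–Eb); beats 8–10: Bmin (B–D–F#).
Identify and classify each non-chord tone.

The harmony at that moment is C minor seventh chord (C, Eb, G, Bb); F4 is not a chord tone.
It is approached by step up from Eb4 and left by step up to G4.
Step in, step out in the same direction — a passing tone.
The harmony at that moment is F minor seventh chord (F, Ab, C, Eb); D4 is not a chord tone.
It is approached by step up from C4 and left by leap down to F3.
Step in, leap out — an escape tone.
The harmony at that moment is B minor triad (B, D, F#); E4 is not a chord tone.
It is approached by step down from F#4 and left by step down to D4.
Step in, step out in the same direction — a passing tone.

F4 (beat 2) — passing tone; D4 (beat 6) — escape tone; E4 (beat 9) — passing tone.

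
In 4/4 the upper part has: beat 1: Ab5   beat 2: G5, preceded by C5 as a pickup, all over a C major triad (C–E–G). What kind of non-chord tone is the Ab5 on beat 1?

Appoggiatura.

The harmony at that moment is C major triad (C, E, G); Ab5 is not a chord tone.
It is approached by leap up from C5 and left by step down to G5.
Leap in, step out, metrically accented — an appoggiatura.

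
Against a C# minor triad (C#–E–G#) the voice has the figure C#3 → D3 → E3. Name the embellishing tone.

The harmony at that moment is C# minor triad (C#, E, G#); D3 is not a chord tone.
It is approached by step up from C#3 and left by step up to E3.
Step in, step out in the same direction — a passing tone.

D3 is a passing tone.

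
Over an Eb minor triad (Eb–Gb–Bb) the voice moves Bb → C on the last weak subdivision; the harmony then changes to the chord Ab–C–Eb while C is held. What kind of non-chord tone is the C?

C is an anticipation.

The harmony at that moment is Eb minor triad (Eb, Gb, Bb); C is not a chord tone.
It is approached by step up from Bb and then sustained as the same pitch into the next harmony.
Arriving early and becoming a chord tone when the harmony changes — an anticipation.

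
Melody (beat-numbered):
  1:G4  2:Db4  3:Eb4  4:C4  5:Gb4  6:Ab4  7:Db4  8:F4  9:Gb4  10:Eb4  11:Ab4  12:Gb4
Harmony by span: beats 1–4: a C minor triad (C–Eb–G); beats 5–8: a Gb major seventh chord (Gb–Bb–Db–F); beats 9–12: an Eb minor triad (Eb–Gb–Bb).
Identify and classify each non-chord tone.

The harmony at that moment is C minor triad (C, Eb, G); Db4 is not a chord tone.
It is approached by leap down from G4 and left by step up to Eb4.
Leap in, step out — an appoggiatura.
The harmony at that moment is Gb major seventh chord (Gb, Bb, Db, F); Ab4 is not a chord tone.
It is approached by step up from Gb4 and left by leap down to Db4.
Step in, leap out — an escape tone.
The harmony at that moment is Eb minor triad (Eb, Gb, Bb); Ab4 is not a chord tone.
It is approached by leap up from Eb4 and left by step down to Gb4.
Leap in, step out — an appoggiatura.

Db4 (beat 2) — appoggiatura; Ab4 (beat 6) — escape tone; Ab4 (beat 11) — appoggiatura.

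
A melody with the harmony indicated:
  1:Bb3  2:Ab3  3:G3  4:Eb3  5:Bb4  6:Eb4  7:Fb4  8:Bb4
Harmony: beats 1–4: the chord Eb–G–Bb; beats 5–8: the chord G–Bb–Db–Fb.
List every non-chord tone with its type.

The harmony at that moment is Eb major triad (Eb, G, Bb); Ab3 is not a chord tone.
It is approached by step down from Bb3 and left by step down to G3.
Step in, step out in the same direction — a passing tone.
The harmony at that moment is G diminished seventh chord (G, Bb, Db, Fb); Eb4 is not a chord tone.
It is approached by leap down from Bb4 and left by step up to Fb4.
Leap in, step out — an appoggiatura.

Ab3 (beat 2) — passing tone; Eb4 (beat 6) — appoggiatura.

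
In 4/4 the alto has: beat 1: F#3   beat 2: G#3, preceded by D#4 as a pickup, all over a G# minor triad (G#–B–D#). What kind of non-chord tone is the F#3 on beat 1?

The harmony at that moment is G# minor triad (G#, B, D#); F#3 is not a chord tone.
It is approached by leap down from D#4 and left by step up to G#3.
Leap in, step out, metrically accented — an appoggiatura.

Appoggiatura.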